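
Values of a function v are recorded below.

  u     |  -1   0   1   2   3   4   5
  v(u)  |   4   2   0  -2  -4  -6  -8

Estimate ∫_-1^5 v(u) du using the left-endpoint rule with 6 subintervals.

-6

Δu = 1.
Sum = 1·[4 + 2 + 0 + (-2) + (-4) + (-6)] = -6.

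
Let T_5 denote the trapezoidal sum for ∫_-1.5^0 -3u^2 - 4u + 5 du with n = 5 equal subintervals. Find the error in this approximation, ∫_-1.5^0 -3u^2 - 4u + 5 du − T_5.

Exact integral: ∫_-1.5^0 f(u) du = 8.625.
T_5 = 8.5575.
Error = 8.625 − 8.5575 = 0.0675.

0.0675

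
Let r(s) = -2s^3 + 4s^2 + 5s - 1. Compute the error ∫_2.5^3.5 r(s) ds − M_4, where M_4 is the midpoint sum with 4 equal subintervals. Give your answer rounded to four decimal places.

Exact integral: ∫_2.5^3.5 r(s) ds ≈ -5.166667.
M_4 = -5.09375.
Error ≈ -5.166667 − (-5.09375) ≈ -0.0729.

-0.0729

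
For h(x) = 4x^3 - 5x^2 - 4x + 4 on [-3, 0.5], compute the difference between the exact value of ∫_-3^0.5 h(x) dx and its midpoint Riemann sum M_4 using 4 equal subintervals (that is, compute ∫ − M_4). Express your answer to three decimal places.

Exact integral: ∫_-3^0.5 h(x) dx ≈ -94.64583.
M_4 = -90.1796875.
Error ≈ -94.64583 − (-90.1796875) ≈ -4.466.

-4.466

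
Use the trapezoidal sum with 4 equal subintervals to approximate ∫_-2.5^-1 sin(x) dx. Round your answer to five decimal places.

-1.32569

Δx = (-1 − (-2.5))/4 = 0.375.
f(-2.5) ≈ -0.59847, f(-2.125) ≈ -0.85032, f(-1.75) ≈ -0.98399, f(-1.375) ≈ -0.98089, f(-1) ≈ -0.84147.
T_4 = (Δx/2)·[f(x_0) + 2f(x_1) + 2f(x_2) + 2f(x_3) + f(x_4)].
Sum ≈ -1.32569.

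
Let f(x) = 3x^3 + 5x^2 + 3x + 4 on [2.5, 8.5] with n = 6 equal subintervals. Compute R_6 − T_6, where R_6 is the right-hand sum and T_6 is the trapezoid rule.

1071.75

R_6 = 6132.5.
T_6 = 5060.75.
R_6 − T_6 = 1071.75.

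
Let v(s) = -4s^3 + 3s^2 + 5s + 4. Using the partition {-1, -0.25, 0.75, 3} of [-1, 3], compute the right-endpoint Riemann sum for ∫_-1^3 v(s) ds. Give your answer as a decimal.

-129.5

Subinterval widths: 0.75, 1, 2.25.
Right endpoints: -0.25, 0.75, 3.
v(-0.25) = 3, v(0.75) = 7.75, v(3) = -62.
Sum = Σ Δs_i · v(s_i).
Sum = -129.5.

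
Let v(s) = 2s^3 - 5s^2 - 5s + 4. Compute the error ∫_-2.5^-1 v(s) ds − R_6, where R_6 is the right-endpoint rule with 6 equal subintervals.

Exact integral: ∫_-2.5^-1 v(s) ds = -24.28125.
R_6 = -18.5234375.
Error = -24.28125 − (-18.5234375) = -5.7578125.

-5.7578125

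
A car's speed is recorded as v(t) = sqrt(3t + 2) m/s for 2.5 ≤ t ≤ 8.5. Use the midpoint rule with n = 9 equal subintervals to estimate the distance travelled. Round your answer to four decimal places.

25.5438

Δt = (8.5 − 2.5)/9 = 2/3.
Midpoints: 17/6, 3.5, 25/6, 29/6, 5.5, 37/6, 41/6, 7.5, 49/6.
v(17/6) ≈ 3.2404, v(3.5) ≈ 3.5355, v(25/6) ≈ 3.8079, v(29/6) ≈ 4.0620, v(5.5) ≈ 4.3012, v(37/6) ≈ 4.5277, v(41/6) ≈ 4.7434, v(7.5) ≈ 4.9497, v(49/6) ≈ 5.1478.
Sum = Δt · [v(17/6) + v(3.5) + v(25/6) + ...].
Sum ≈ 25.5438.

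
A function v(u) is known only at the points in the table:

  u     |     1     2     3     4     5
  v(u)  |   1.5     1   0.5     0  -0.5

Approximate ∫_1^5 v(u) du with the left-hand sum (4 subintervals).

3

Δu = 1.
Sum = 1·[1.5 + 1 + 0.5 + 0] = 3.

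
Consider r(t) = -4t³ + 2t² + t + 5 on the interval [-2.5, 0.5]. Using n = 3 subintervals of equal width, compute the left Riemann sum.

104.5

Δt = (0.5 − (-2.5))/3 = 1.
Left endpoints: -2.5, -1.5, -0.5.
r(-2.5) = 77.5, r(-1.5) = 21.5, r(-0.5) = 5.5.
Sum = Δt · [r(-2.5) + r(-1.5) + r(-0.5)].
Sum = 104.5.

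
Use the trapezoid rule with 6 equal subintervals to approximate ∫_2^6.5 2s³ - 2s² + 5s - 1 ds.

807.8203125

Δs = (6.5 − 2)/6 = 0.75.
f(2) = 17, f(2.75) = 39.21875, f(3.5) = 77.75, f(4.25) = 137.65625, f(5) = 224, f(5.75) = 341.84375, f(6.5) = 496.25.
T_6 = (Δs/2)·[f(s_0) + 2f(s_1) + ... + 2f(s_{5}) + f(s_6)].
Sum = 807.8203125.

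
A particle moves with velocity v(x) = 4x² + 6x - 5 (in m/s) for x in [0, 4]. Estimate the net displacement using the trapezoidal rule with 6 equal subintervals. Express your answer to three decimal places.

114.519

Δx = (4 − 0)/6 = 2/3.
v(0) = -5, v(2/3) = 7/9, v(4/3) = 91/9, v(2) = 23, v(8/3) = 355/9, v(10/3) = 535/9, v(4) = 83.
T_6 = (Δx/2)·[v(x_0) + 2v(x_1) + ... + 2v(x_{5}) + v(x_6)].
Sum ≈ 114.519.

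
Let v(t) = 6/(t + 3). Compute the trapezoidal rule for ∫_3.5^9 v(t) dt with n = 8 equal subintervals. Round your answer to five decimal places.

3.68257

Δt = (9 − 3.5)/8 = 0.6875.
v(3.5) = 12/13, v(4.1875) = 96/115, v(4.875) = 16/21, v(5.5625) = 96/137, v(6.25) = 24/37, v(6.9375) = 32/53, v(7.625) = 48/85, v(8.3125) = 96/181, v(9) = 0.5.
T_8 = (Δt/2)·[v(t_0) + 2v(t_1) + ... + 2v(t_{7}) + v(t_8)].
Sum ≈ 3.68257.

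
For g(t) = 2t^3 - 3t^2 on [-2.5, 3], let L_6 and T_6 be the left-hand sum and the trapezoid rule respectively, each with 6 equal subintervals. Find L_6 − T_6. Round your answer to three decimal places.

-35.292

L_6 ≈ -58.10330.
T_6 ≈ -22.81163.
L_6 − T_6 ≈ -35.292.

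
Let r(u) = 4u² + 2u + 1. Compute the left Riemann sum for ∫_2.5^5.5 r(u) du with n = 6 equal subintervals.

203

Δu = (5.5 − 2.5)/6 = 0.5.
Left endpoints: 2.5, 3, 3.5, 4, 4.5, 5.
r(2.5) = 31, r(3) = 43, r(3.5) = 57, r(4) = 73, r(4.5) = 91, r(5) = 111.
Sum = Δu · [r(2.5) + r(3) + r(3.5) + ...].
Sum = 203.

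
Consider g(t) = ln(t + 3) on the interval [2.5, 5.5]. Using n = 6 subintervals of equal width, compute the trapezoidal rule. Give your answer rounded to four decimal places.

Δt = (5.5 − 2.5)/6 = 0.5.
g(2.5) ≈ 1.7047, g(3) ≈ 1.7918, g(3.5) ≈ 1.8718, g(4) ≈ 1.9459, g(4.5) ≈ 2.0149, g(5) ≈ 2.0794, g(5.5) ≈ 2.1401.
T_6 = (Δt/2)·[g(t_0) + 2g(t_1) + ... + 2g(t_{5}) + g(t_6)].
Sum ≈ 5.8131.

5.8131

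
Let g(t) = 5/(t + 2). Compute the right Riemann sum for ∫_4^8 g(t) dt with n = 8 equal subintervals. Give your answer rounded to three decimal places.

2.473

Δt = (8 − 4)/8 = 0.5.
Right endpoints: 4.5, 5, 5.5, 6, 6.5, 7, 7.5, 8.
g(4.5) = 10/13, g(5) = 5/7, g(5.5) = 2/3, g(6) = 0.625, g(6.5) = 10/17, g(7) = 5/9, g(7.5) = 10/19, g(8) = 0.5.
Sum = Δt · [g(4.5) + g(5) + g(5.5) + ...].
Sum ≈ 2.473.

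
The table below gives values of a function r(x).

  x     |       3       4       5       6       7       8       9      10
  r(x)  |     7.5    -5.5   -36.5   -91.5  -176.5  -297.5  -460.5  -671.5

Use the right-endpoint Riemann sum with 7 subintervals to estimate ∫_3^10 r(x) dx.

-1739.5

Δx = 1.
Sum = 1·[(-5.5) + (-36.5) + (-91.5) + (-176.5) + (-297.5) + (-460.5) + (-671.5)] = -1739.5.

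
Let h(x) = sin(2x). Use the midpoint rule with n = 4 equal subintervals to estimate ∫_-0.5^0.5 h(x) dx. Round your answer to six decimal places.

0.000000

Δx = (0.5 − (-0.5))/4 = 0.25.
Midpoints: -0.375, -0.125, 0.125, 0.375.
h(-0.375) ≈ -0.681639, h(-0.125) ≈ -0.247404, h(0.125) ≈ 0.247404, h(0.375) ≈ 0.681639.
Sum = Δx · [h(-0.375) + h(-0.125) + h(0.125) + h(0.375)].
Sum ≈ 0.000000.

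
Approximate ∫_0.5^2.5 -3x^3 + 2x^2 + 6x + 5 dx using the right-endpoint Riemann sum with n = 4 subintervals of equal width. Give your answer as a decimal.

2.5

Δx = (2.5 − 0.5)/4 = 0.5.
Right endpoints: 1, 1.5, 2, 2.5.
f(1) = 10, f(1.5) = 8.375, f(2) = 1, f(2.5) = -14.375.
Sum = Δx · [f(1) + f(1.5) + f(2) + f(2.5)].
Sum = 2.5.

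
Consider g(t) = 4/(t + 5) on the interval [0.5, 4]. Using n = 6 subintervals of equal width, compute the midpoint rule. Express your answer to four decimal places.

Δt = (4 − 0.5)/6 = 7/12.
Midpoints: 19/24, 1.375, 47/24, 61/24, 3.125, 89/24.
g(19/24) = 96/139, g(1.375) = 32/51, g(47/24) = 96/167, g(61/24) = 96/181, g(3.125) = 32/65, g(89/24) = 96/209.
Sum = Δt · [g(19/24) + g(1.375) + g(47/24) + ...].
Sum ≈ 1.9687.

1.9687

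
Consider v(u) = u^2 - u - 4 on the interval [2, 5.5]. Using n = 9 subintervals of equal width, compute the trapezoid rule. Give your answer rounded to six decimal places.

Δu = (5.5 − 2)/9 = 7/18.
v(2) = -2, v(43/18) = -221/324, v(25/9) = 76/81, v(19/6) = 103/36, v(32/9) = 412/81, v(71/18) = 2467/324, v(13/3) = 94/9, v(85/18) = 4399/324, v(46/9) = 1378/81, v(5.5) = 20.75.
T_9 = (Δu/2)·[v(u_0) + 2v(u_1) + ... + 2v(u_{8}) + v(u_9)].
Sum ≈ 25.754887.

25.754887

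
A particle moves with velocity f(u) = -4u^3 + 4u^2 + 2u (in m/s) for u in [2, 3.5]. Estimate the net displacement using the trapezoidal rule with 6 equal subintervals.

Δu = (3.5 − 2)/6 = 0.25.
f(2) = -12, f(2.25) = -20.8125, f(2.5) = -32.5, f(2.75) = -47.4375, f(3) = -66, f(3.25) = -88.5625, f(3.5) = -115.5.
T_6 = (Δu/2)·[f(u_0) + 2f(u_1) + ... + 2f(u_{5}) + f(u_6)].
Sum = -79.765625.

-79.765625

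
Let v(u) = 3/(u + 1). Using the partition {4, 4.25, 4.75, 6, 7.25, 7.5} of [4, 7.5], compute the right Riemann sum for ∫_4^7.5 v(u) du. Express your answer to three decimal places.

1.482

Subinterval widths: 0.25, 0.5, 1.25, 1.25, 0.25.
Right endpoints: 4.25, 4.75, 6, 7.25, 7.5.
v(4.25) = 4/7, v(4.75) = 12/23, v(6) = 3/7, v(7.25) = 4/11, v(7.5) = 6/17.
Sum = Σ Δu_i · v(u_i).
Sum ≈ 1.482.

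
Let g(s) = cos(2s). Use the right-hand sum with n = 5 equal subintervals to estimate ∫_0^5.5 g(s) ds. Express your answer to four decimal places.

Δs = (5.5 − 0)/5 = 1.1.
Right endpoints: 1.1, 2.2, 3.3, 4.4, 5.5.
g(1.1) ≈ -0.5885, g(2.2) ≈ -0.3073, g(3.3) ≈ 0.9502, g(4.4) ≈ -0.8111, g(5.5) ≈ 0.0044.
Sum = Δs · [g(1.1) + g(2.2) + g(3.3) + g(4.4) + g(5.5)].
Sum ≈ -0.8275.

-0.8275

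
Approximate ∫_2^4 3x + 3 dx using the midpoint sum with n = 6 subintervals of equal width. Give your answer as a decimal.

Δx = (4 − 2)/6 = 1/3.
Midpoints: 13/6, 2.5, 17/6, 19/6, 3.5, 23/6.
f(13/6) = 9.5, f(2.5) = 10.5, f(17/6) = 11.5, f(19/6) = 12.5, f(3.5) = 13.5, f(23/6) = 14.5.
Sum = Δx · [f(13/6) + f(2.5) + f(17/6) + ...].
Sum = 24.

24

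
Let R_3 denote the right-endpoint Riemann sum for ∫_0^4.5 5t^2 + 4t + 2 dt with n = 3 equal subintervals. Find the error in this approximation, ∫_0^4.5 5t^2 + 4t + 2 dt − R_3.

Exact integral: ∫_0^4.5 f(t) dt = 201.375.
R_3 = 299.25.
Error = 201.375 − 299.25 = -97.875.

-97.875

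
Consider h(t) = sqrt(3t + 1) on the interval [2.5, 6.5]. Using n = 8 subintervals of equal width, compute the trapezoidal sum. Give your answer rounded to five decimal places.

15.11533

Δt = (6.5 − 2.5)/8 = 0.5.
h(2.5) ≈ 2.91548, h(3) ≈ 3.16228, h(3.5) ≈ 3.39116, h(4) ≈ 3.60555, h(4.5) ≈ 3.80789, h(5) ≈ 4.00000, h(5.5) ≈ 4.18330, h(6) ≈ 4.35890, h(6.5) ≈ 4.52769.
T_8 = (Δt/2)·[h(t_0) + 2h(t_1) + ... + 2h(t_{7}) + h(t_8)].
Sum ≈ 15.11533.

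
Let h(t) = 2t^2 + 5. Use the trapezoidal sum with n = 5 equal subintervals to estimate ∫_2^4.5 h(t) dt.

68.125

Δt = (4.5 − 2)/5 = 0.5.
h(2) = 13, h(2.5) = 17.5, h(3) = 23, h(3.5) = 29.5, h(4) = 37, h(4.5) = 45.5.
T_5 = (Δt/2)·[h(t_0) + 2h(t_1) + ... + 2h(t_{4}) + h(t_5)].
Sum = 68.125.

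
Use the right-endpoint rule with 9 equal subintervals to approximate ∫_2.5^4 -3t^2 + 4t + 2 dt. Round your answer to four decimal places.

-27.8333

Δt = (4 − 2.5)/9 = 1/6.
Right endpoints: 8/3, 17/6, 3, 19/6, 10/3, 3.5, 11/3, 23/6, 4.
f(8/3) = -26/3, f(17/6) = -10.75, f(3) = -13, f(19/6) = -185/12, f(10/3) = -18, f(3.5) = -20.75, f(11/3) = -71/3, f(23/6) = -26.75, f(4) = -30.
Sum = Δt · [f(8/3) + f(17/6) + f(3) + ...].
Sum ≈ -27.8333.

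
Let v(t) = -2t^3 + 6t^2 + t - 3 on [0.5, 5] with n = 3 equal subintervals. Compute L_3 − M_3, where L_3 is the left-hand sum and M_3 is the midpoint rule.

L_3 = -9.
M_3 = -54.984375.
L_3 − M_3 = 45.984375.

45.984375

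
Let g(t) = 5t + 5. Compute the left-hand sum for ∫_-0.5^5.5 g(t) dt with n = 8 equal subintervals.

Δt = (5.5 − (-0.5))/8 = 0.75.
Left endpoints: -0.5, 0.25, 1, 1.75, 2.5, 3.25, 4, 4.75.
g(-0.5) = 2.5, g(0.25) = 6.25, g(1) = 10, g(1.75) = 13.75, g(2.5) = 17.5, g(3.25) = 21.25, g(4) = 25, g(4.75) = 28.75.
Sum = Δt · [g(-0.5) + g(0.25) + g(1) + ...].
Sum = 93.75.

93.75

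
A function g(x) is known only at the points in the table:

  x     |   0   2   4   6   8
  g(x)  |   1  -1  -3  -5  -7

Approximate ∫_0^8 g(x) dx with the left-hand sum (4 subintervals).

Δx = 2.
Sum = 2·[1 + (-1) + (-3) + (-5)] = -16.

-16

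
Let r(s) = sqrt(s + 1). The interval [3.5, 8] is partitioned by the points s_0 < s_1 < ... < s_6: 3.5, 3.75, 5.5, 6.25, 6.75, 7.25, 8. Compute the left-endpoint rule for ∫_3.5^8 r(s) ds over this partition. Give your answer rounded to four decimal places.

11.1489

Subinterval widths: 0.25, 1.75, 0.75, 0.5, 0.5, 0.75.
Left endpoints: 3.5, 3.75, 5.5, 6.25, 6.75, 7.25.
r(3.5) ≈ 2.1213, r(3.75) ≈ 2.1794, r(5.5) ≈ 2.5495, r(6.25) ≈ 2.6926, r(6.75) ≈ 2.7839, r(7.25) ≈ 2.8723.
Sum = Σ Δs_i · r(s_i).
Sum ≈ 11.1489.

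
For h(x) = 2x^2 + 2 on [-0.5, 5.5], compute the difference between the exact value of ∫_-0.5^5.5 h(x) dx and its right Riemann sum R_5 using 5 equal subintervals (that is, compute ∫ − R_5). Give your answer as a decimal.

Exact integral: ∫_-0.5^5.5 h(x) dx = 123.
R_5 = 161.88.
Error = 123 − 161.88 = -38.88.

-38.88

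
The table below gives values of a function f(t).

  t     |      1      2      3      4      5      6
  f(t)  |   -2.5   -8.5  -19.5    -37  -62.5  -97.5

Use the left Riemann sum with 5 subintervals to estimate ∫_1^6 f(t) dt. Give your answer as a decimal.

-130

Δt = 1.
Sum = 1·[(-2.5) + (-8.5) + (-19.5) + (-37) + (-62.5)] = -130.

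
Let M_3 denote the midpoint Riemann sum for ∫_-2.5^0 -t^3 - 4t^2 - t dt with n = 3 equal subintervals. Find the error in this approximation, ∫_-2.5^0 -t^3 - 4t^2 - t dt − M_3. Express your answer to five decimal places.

Exact integral: ∫_-2.5^0 f(t) dt ≈ -7.9427083.
M_3 ≈ -7.9065394.
Error ≈ -7.9427083 − (-7.9065394) ≈ -0.03617.

-0.03617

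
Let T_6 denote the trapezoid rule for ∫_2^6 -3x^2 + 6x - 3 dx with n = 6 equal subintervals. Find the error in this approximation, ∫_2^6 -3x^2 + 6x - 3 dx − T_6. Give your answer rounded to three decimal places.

Exact integral: ∫_2^6 f(x) dx = -124.
T_6 ≈ -124.88889.
Error ≈ -124 − (-124.88889) ≈ 0.889.

0.889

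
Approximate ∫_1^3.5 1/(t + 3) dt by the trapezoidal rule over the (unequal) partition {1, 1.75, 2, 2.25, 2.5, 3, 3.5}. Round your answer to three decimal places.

Subinterval widths: 0.75, 0.25, 0.25, 0.25, 0.5, 0.5.
f(1) = 0.25, f(1.75) = 4/19, f(2) = 0.2, f(2.25) = 4/21, f(2.5) = 2/11, f(3) = 1/6, f(3.5) = 2/13.
On each subinterval the trapezoid contributes (Δt_i/2)·[f(t_{i-1}) + f(t_i)].
Sum ≈ 0.487.

0.487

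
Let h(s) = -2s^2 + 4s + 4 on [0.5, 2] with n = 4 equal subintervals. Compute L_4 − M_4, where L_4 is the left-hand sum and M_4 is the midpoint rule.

L_4 = 8.4609375.
M_4 = 8.28515625.
L_4 − M_4 = 0.17578125.

0.17578125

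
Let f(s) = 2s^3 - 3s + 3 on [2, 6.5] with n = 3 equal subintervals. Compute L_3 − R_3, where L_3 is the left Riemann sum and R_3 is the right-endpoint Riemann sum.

-779.625

L_3 = 493.875.
R_3 = 1273.5.
L_3 − R_3 = -779.625.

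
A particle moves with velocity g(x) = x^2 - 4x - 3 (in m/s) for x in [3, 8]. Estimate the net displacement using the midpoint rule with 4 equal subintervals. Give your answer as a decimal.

36.015625

Δx = (8 − 3)/4 = 1.25.
Midpoints: 3.625, 4.875, 6.125, 7.375.
g(3.625) = -4.359375, g(4.875) = 1.265625, g(6.125) = 10.015625, g(7.375) = 21.890625.
Sum = Δx · [g(3.625) + g(4.875) + g(6.125) + g(7.375)].
Sum = 36.015625.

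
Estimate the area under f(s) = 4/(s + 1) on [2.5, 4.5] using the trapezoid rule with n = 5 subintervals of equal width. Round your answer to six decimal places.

Δs = (4.5 − 2.5)/5 = 0.4.
f(2.5) = 8/7, f(2.9) = 40/39, f(3.3) = 40/43, f(3.7) = 40/47, f(4.1) = 40/51, f(4.5) = 8/11.
T_5 = (Δs/2)·[f(s_0) + 2f(s_1) + ... + 2f(s_{4}) + f(s_5)].
Sum ≈ 1.810526.

1.810526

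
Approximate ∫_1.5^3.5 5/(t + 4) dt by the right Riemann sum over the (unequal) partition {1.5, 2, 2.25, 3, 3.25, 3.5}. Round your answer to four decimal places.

1.4915

Subinterval widths: 0.5, 0.25, 0.75, 0.25, 0.25.
Right endpoints: 2, 2.25, 3, 3.25, 3.5.
f(2) = 5/6, f(2.25) = 0.8, f(3) = 5/7, f(3.25) = 20/29, f(3.5) = 2/3.
Sum = Σ Δt_i · f(t_i).
Sum ≈ 1.4915.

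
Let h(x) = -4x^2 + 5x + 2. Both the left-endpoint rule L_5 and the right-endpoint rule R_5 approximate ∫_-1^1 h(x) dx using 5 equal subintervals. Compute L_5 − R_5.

-4

L_5 = -0.88.
R_5 = 3.12.
L_5 − R_5 = -4.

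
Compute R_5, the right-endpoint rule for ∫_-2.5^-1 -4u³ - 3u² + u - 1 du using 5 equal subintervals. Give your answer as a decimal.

13.53

Δu = (-1 − (-2.5))/5 = 0.3.
Right endpoints: -2.2, -1.9, -1.6, -1.3, -1.
f(-2.2) = 24.872, f(-1.9) = 13.706, f(-1.6) = 6.104, f(-1.3) = 1.418, f(-1) = -1.
Sum = Δu · [f(-2.2) + f(-1.9) + f(-1.6) + f(-1.3) + f(-1)].
Sum = 13.53.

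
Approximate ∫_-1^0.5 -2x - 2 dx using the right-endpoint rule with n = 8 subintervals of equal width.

Δx = (0.5 − (-1))/8 = 0.1875.
Right endpoints: -0.8125, -0.625, -0.4375, -0.25, -0.0625, 0.125, 0.3125, 0.5.
f(-0.8125) = -0.375, f(-0.625) = -0.75, f(-0.4375) = -1.125, f(-0.25) = -1.5, f(-0.0625) = -1.875, f(0.125) = -2.25, f(0.3125) = -2.625, f(0.5) = -3.
Sum = Δx · [f(-0.8125) + f(-0.625) + f(-0.4375) + ...].
Sum = -2.53125.

-2.53125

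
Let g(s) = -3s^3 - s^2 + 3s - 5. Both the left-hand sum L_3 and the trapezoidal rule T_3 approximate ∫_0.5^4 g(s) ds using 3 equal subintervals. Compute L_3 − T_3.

114.84375

L_3 ≈ -109.148148.
T_3 ≈ -223.991898.
L_3 − T_3 = 114.84375.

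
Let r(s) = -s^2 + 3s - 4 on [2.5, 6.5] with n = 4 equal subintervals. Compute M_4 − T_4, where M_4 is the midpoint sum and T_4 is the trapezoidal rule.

M_4 = -48.
T_4 = -49.
M_4 − T_4 = 1.

1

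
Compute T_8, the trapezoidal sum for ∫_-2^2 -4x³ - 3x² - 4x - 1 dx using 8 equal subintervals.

Δx = (2 − (-2))/8 = 0.5.
f(-2) = 27, f(-1.5) = 11.75, f(-1) = 4, f(-0.5) = 0.75, f(0) = -1, f(0.5) = -4.25, f(1) = -12, f(1.5) = -27.25, f(2) = -53.
T_8 = (Δx/2)·[f(x_0) + 2f(x_1) + ... + 2f(x_{7}) + f(x_8)].
Sum = -20.5.

-20.5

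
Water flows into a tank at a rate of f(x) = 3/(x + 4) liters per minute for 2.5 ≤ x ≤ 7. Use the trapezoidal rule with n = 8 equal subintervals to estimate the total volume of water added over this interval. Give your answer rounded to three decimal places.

1.579

Δx = (7 − 2.5)/8 = 0.5625.
f(2.5) = 6/13, f(3.0625) = 48/113, f(3.625) = 24/61, f(4.1875) = 48/131, f(4.75) = 12/35, f(5.3125) = 48/149, f(5.875) = 24/79, f(6.4375) = 48/167, f(7) = 3/11.
T_8 = (Δx/2)·[f(x_0) + 2f(x_1) + ... + 2f(x_{7}) + f(x_8)].
Sum ≈ 1.579.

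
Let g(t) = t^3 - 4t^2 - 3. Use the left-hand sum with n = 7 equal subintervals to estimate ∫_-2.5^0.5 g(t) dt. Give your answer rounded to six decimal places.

-48.910714

Δt = (0.5 − (-2.5))/7 = 3/7.
Left endpoints: -2.5, -29/14, -23/14, -17/14, -11/14, -5/14, 1/14.
g(-2.5) = -43.625, g(-29/14) = -79717/2744, g(-23/14) = -50023/2744, g(-17/14) = -29329/2744, g(-11/14) = -16339/2744, g(-5/14) = -9757/2744, g(1/14) = -8287/2744.
Sum = Δt · [g(-2.5) + g(-29/14) + g(-23/14) + ...].
Sum ≈ -48.910714.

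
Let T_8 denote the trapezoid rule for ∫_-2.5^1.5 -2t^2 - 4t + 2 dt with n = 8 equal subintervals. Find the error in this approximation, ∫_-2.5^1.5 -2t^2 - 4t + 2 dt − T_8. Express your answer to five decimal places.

Exact integral: ∫_-2.5^1.5 f(t) dt ≈ 3.3333333.
T_8 = 3.
Error ≈ 3.3333333 − 3 ≈ 0.33333.

0.33333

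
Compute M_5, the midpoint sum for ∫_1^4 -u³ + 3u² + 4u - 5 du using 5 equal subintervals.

14.655

Δu = (4 − 1)/5 = 0.6.
Midpoints: 1.3, 1.9, 2.5, 3.1, 3.7.
f(1.3) = 3.073, f(1.9) = 6.571, f(2.5) = 8.125, f(3.1) = 6.439, f(3.7) = 0.217.
Sum = Δu · [f(1.3) + f(1.9) + f(2.5) + f(3.1) + f(3.7)].
Sum = 14.655.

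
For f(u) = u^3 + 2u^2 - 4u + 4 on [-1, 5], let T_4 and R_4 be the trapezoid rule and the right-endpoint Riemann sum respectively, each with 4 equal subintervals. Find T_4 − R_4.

-112.5

T_4 = 234.
R_4 = 346.5.
T_4 − R_4 = -112.5.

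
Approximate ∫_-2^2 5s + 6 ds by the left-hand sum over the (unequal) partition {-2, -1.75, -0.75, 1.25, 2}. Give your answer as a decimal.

9.9375

Subinterval widths: 0.25, 1, 2, 0.75.
Left endpoints: -2, -1.75, -0.75, 1.25.
f(-2) = -4, f(-1.75) = -2.75, f(-0.75) = 2.25, f(1.25) = 12.25.
Sum = Σ Δs_i · f(s_i).
Sum = 9.9375.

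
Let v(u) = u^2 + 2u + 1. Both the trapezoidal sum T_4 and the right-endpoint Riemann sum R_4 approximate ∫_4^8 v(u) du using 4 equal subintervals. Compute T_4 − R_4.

-28

T_4 = 202.
R_4 = 230.
T_4 − R_4 = -28.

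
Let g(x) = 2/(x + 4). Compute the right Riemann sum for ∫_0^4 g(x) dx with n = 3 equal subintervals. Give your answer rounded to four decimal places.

Δx = (4 − 0)/3 = 4/3.
Right endpoints: 4/3, 8/3, 4.
g(4/3) = 0.375, g(8/3) = 0.3, g(4) = 0.25.
Sum = Δx · [g(4/3) + g(8/3) + g(4)].
Sum ≈ 1.2333.

1.2333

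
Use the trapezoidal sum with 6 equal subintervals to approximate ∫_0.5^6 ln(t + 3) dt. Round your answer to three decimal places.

9.878

Δt = (6 − 0.5)/6 = 11/12.
f(0.5) ≈ 1.253, f(17/12) ≈ 1.485, f(7/3) ≈ 1.674, f(3.25) ≈ 1.833, f(25/6) ≈ 1.969, f(61/12) ≈ 2.090, f(6) ≈ 2.197.
T_6 = (Δt/2)·[f(t_0) + 2f(t_1) + ... + 2f(t_{5}) + f(t_6)].
Sum ≈ 9.878.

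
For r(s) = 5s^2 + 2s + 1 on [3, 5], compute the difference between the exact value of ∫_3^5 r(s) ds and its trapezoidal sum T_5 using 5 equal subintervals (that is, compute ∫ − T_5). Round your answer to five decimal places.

Exact integral: ∫_3^5 r(s) ds ≈ 181.3333333.
T_5 = 181.6.
Error ≈ 181.3333333 − 181.6 ≈ -0.26667.

-0.26667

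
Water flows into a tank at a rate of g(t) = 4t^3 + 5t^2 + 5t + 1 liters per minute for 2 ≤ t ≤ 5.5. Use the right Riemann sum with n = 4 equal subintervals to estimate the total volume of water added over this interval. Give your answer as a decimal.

1596.7109375

Δt = (5.5 − 2)/4 = 0.875.
Right endpoints: 2.875, 3.75, 4.625, 5.5.
g(2.875) = 151.7578125, g(3.75) = 301, g(4.625) = 526.8046875, g(5.5) = 845.25.
Sum = Δt · [g(2.875) + g(3.75) + g(4.625) + g(5.5)].
Sum = 1596.7109375.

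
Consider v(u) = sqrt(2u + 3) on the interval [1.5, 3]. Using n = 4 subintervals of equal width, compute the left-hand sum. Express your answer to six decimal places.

3.996923

Δu = (3 − 1.5)/4 = 0.375.
Left endpoints: 1.5, 1.875, 2.25, 2.625.
v(1.5) ≈ 2.449490, v(1.875) ≈ 2.598076, v(2.25) ≈ 2.738613, v(2.625) ≈ 2.872281.
Sum = Δu · [v(1.5) + v(1.875) + v(2.25) + v(2.625)].
Sum ≈ 3.996923.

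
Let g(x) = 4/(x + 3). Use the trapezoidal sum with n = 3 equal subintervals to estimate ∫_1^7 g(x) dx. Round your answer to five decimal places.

Δx = (7 − 1)/3 = 2.
g(1) = 1, g(3) = 2/3, g(5) = 0.5, g(7) = 0.4.
T_3 = (Δx/2)·[g(x_0) + 2g(x_1) + 2g(x_2) + g(x_3)].
Sum ≈ 3.73333.

3.73333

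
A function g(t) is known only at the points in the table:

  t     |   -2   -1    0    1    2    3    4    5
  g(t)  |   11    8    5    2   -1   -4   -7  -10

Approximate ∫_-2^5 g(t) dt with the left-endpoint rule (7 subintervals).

Δt = 1.
Sum = 1·[11 + 8 + 5 + 2 + (-1) + (-4) + (-7)] = 14.

14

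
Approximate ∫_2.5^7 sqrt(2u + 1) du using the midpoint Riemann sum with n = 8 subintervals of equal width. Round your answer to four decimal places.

14.4679

Δu = (7 − 2.5)/8 = 0.5625.
Midpoints: 2.78125, 3.34375, 3.90625, 4.46875, 5.03125, 5.59375, 6.15625, 6.71875.
f(2.78125) ≈ 2.5617, f(3.34375) ≈ 2.7726, f(3.90625) ≈ 2.9686, f(4.46875) ≈ 3.1524, f(5.03125) ≈ 3.3260, f(5.59375) ≈ 3.4911, f(6.15625) ≈ 3.6486, f(6.71875) ≈ 3.7997.
Sum = Δu · [f(2.78125) + f(3.34375) + f(3.90625) + ...].
Sum ≈ 14.4679.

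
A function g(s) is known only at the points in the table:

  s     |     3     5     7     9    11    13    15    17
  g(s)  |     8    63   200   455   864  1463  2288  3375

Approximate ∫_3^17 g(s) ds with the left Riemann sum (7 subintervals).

10682

Δs = 2.
Sum = 2·[8 + 63 + 200 + 455 + 864 + 1463 + 2288] = 10682.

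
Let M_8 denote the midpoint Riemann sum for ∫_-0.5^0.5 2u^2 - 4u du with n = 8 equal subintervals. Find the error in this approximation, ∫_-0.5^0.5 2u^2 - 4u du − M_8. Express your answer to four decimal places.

Exact integral: ∫_-0.5^0.5 f(u) du ≈ 0.166667.
M_8 = 0.1640625.
Error ≈ 0.166667 − 0.1640625 ≈ 0.0026.

0.0026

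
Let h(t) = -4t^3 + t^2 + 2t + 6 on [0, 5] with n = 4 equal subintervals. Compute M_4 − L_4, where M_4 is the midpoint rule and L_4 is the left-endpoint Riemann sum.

-233.984375

M_4 = -509.453125.
L_4 = -275.46875.
M_4 − L_4 = -233.984375.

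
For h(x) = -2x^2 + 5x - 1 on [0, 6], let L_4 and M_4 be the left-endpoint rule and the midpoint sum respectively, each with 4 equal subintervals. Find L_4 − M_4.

24.75

L_4 = -33.
M_4 = -57.75.
L_4 − M_4 = 24.75.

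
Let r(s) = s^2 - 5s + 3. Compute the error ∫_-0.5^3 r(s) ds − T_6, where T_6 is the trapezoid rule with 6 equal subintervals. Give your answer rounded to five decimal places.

Exact integral: ∫_-0.5^3 r(s) ds ≈ -2.3333333.
T_6 ≈ -2.1348380.
Error ≈ -2.3333333 − (-2.1348380) ≈ -0.19850.

-0.19850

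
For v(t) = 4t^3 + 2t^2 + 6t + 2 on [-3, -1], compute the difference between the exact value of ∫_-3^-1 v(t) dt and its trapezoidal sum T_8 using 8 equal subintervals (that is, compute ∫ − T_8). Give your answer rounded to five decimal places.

0.45833

Exact integral: ∫_-3^-1 v(t) dt ≈ -82.6666667.
T_8 = -83.125.
Error ≈ -82.6666667 − (-83.125) ≈ 0.45833.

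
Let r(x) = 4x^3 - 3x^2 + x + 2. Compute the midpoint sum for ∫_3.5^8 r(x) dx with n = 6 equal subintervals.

3497.765625

Δx = (8 − 3.5)/6 = 0.75.
Midpoints: 3.875, 4.625, 5.375, 6.125, 6.875, 7.625.
r(3.875) = 193.5703125, r(4.625) = 338.1796875, r(5.375) = 541.8515625, r(6.125) = 814.7109375, r(6.875) = 1166.8828125, r(7.625) = 1608.4921875.
Sum = Δx · [r(3.875) + r(4.625) + r(5.375) + ...].
Sum = 3497.765625.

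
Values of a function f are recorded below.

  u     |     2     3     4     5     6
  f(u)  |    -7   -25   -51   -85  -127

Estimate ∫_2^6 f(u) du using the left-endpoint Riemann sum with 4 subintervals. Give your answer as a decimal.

-168

Δu = 1.
Sum = 1·[(-7) + (-25) + (-51) + (-85)] = -168.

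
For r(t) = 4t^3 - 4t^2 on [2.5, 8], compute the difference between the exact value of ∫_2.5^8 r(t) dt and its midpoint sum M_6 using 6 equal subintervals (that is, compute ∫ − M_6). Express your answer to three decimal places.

Exact integral: ∫_2.5^8 r(t) dt ≈ 3395.10417.
M_6 ≈ 3372.38166.
Error ≈ 3395.10417 − 3372.38166 ≈ 22.723.

22.723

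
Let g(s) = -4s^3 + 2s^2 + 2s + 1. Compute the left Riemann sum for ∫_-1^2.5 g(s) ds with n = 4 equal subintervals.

Δs = (2.5 − (-1))/4 = 0.875.
Left endpoints: -1, -0.125, 0.75, 1.625.
g(-1) = 5, g(-0.125) = 0.7890625, g(0.75) = 1.9375, g(1.625) = -7.6328125.
Sum = Δs · [g(-1) + g(-0.125) + g(0.75) + g(1.625)].
Sum = 0.08203125.

0.08203125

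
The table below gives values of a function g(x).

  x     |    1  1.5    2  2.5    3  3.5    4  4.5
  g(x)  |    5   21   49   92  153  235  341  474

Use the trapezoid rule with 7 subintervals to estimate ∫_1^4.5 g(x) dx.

565.25

Δx = 0.5.
T_7 = (0.5/2)·[5 + 2·21 + 2·49 + 2·92 + 2·153 + 2·235 + 2·341 + 474] = 565.25.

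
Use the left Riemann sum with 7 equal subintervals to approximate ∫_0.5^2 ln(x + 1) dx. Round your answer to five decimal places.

Δx = (2 − 0.5)/7 = 3/14.
Left endpoints: 0.5, 5/7, 13/14, 8/7, 19/14, 11/7, 25/14.
f(0.5) ≈ 0.40547, f(5/7) ≈ 0.53900, f(13/14) ≈ 0.65678, f(8/7) ≈ 0.76214, f(19/14) ≈ 0.85745, f(11/7) ≈ 0.94446, f(25/14) ≈ 1.02450.
Sum = Δx · [f(0.5) + f(5/7) + f(13/14) + ...].
Sum ≈ 1.11210.

1.11210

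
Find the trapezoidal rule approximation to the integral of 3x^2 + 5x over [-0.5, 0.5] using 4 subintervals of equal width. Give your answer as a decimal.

0.28125

Δx = (0.5 − (-0.5))/4 = 0.25.
f(-0.5) = -1.75, f(-0.25) = -1.0625, f(0) = 0, f(0.25) = 1.4375, f(0.5) = 3.25.
T_4 = (Δx/2)·[f(x_0) + 2f(x_1) + 2f(x_2) + 2f(x_3) + f(x_4)].
Sum = 0.28125.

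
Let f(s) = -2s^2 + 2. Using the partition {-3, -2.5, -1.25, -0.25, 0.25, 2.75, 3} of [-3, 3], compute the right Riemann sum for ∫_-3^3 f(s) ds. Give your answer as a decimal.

Subinterval widths: 0.5, 1.25, 1, 0.5, 2.5, 0.25.
Right endpoints: -2.5, -1.25, -0.25, 0.25, 2.75, 3.
f(-2.5) = -10.5, f(-1.25) = -1.125, f(-0.25) = 1.875, f(0.25) = 1.875, f(2.75) = -13.125, f(3) = -16.
Sum = Σ Δs_i · f(s_i).
Sum = -40.65625.

-40.65625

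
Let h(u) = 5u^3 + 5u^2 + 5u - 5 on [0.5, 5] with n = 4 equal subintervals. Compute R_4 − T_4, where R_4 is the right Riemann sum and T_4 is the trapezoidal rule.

R_4 ≈ 1506.0498047.
T_4 ≈ 1072.5732422.
R_4 − T_4 = 433.4765625.

433.4765625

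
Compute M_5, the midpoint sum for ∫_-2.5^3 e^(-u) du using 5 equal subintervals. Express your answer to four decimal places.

11.5419

Δu = (3 − (-2.5))/5 = 1.1.
Midpoints: -1.95, -0.85, 0.25, 1.35, 2.45.
f(-1.95) ≈ 7.0287, f(-0.85) ≈ 2.3396, f(0.25) ≈ 0.7788, f(1.35) ≈ 0.2592, f(2.45) ≈ 0.0863.
Sum = Δu · [f(-1.95) + f(-0.85) + f(0.25) + f(1.35) + f(2.45)].
Sum ≈ 11.5419.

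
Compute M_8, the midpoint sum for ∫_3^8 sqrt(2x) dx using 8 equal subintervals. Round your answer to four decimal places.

Δx = (8 − 3)/8 = 0.625.
Midpoints: 3.3125, 3.9375, 4.5625, 5.1875, 5.8125, 6.4375, 7.0625, 7.6875.
f(3.3125) ≈ 2.5739, f(3.9375) ≈ 2.8062, f(4.5625) ≈ 3.0208, f(5.1875) ≈ 3.2210, f(5.8125) ≈ 3.4095, f(6.4375) ≈ 3.5882, f(7.0625) ≈ 3.7583, f(7.6875) ≈ 3.9211.
Sum = Δx · [f(3.3125) + f(3.9375) + f(4.5625) + ...].
Sum ≈ 16.4369.

16.4369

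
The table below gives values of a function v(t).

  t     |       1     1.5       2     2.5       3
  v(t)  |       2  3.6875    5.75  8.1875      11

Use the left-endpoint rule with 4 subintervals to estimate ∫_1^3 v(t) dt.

9.8125

Δt = 0.5.
Sum = 0.5·[2 + 3.6875 + 5.75 + 8.1875] = 9.8125.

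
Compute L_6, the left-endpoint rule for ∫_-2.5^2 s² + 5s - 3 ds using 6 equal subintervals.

-18.421875

Δs = (2 − (-2.5))/6 = 0.75.
Left endpoints: -2.5, -1.75, -1, -0.25, 0.5, 1.25.
f(-2.5) = -9.25, f(-1.75) = -8.6875, f(-1) = -7, f(-0.25) = -4.1875, f(0.5) = -0.25, f(1.25) = 4.8125.
Sum = Δs · [f(-2.5) + f(-1.75) + f(-1) + ...].
Sum = -18.421875.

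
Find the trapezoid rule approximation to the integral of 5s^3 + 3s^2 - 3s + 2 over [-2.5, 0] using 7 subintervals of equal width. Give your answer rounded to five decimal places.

-19.66518

Δs = (0 − (-2.5))/7 = 5/14.
f(-2.5) = -49.875, f(-15/7) = -9259/343, f(-25/14) = -31687/2744, f(-10/7) = -744/343, f(-15/14) = 6883/2744, f(-5/7) = 1321/343, f(-5/14) = 8853/2744, f(0) = 2.
T_7 = (Δs/2)·[f(s_0) + 2f(s_1) + ... + 2f(s_{6}) + f(s_7)].
Sum ≈ -19.66518.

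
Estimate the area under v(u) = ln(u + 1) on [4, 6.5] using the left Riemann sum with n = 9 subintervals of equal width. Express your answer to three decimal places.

Δu = (6.5 − 4)/9 = 5/18.
Left endpoints: 4, 77/18, 41/9, 29/6, 46/9, 97/18, 17/3, 107/18, 56/9.
v(4) ≈ 1.609, v(77/18) ≈ 1.664, v(41/9) ≈ 1.715, v(29/6) ≈ 1.764, v(46/9) ≈ 1.810, v(97/18) ≈ 1.855, v(17/3) ≈ 1.897, v(107/18) ≈ 1.938, v(56/9) ≈ 1.977.
Sum = Δu · [v(4) + v(77/18) + v(41/9) + ...].
Sum ≈ 4.508.

4.508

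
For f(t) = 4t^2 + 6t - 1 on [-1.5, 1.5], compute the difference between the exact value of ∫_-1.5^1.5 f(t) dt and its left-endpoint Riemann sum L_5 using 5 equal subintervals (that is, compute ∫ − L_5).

4.68

Exact integral: ∫_-1.5^1.5 f(t) dt = 6.
L_5 = 1.32.
Error = 6 − 1.32 = 4.68.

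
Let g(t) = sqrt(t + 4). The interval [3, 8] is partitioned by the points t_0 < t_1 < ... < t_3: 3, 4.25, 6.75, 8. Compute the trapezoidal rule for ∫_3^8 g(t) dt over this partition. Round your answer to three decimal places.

15.352

Subinterval widths: 1.25, 2.5, 1.25.
g(3) ≈ 2.646, g(4.25) ≈ 2.872, g(6.75) ≈ 3.279, g(8) ≈ 3.464.
On each subinterval the trapezoid contributes (Δt_i/2)·[g(t_{i-1}) + g(t_i)].
Sum ≈ 15.352.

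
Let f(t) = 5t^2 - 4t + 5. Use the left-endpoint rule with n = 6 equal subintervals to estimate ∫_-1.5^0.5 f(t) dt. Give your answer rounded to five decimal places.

Δt = (0.5 − (-1.5))/6 = 1/3.
Left endpoints: -1.5, -7/6, -5/6, -0.5, -1/6, 1/6.
f(-1.5) = 22.25, f(-7/6) = 593/36, f(-5/6) = 425/36, f(-0.5) = 8.25, f(-1/6) = 209/36, f(1/6) = 161/36.
Sum = Δt · [f(-1.5) + f(-7/6) + f(-5/6) + ...].
Sum ≈ 23.01852.

23.01852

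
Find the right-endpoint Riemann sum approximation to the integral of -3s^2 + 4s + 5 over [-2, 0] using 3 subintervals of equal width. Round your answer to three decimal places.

Δs = (0 − (-2))/3 = 2/3.
Right endpoints: -4/3, -2/3, 0.
f(-4/3) = -17/3, f(-2/3) = 1, f(0) = 5.
Sum = Δs · [f(-4/3) + f(-2/3) + f(0)].
Sum ≈ 0.222.

0.222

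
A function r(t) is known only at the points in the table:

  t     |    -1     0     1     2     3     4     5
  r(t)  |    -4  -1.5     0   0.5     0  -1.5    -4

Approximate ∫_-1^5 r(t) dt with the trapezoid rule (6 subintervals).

Δt = 1.
T_6 = (1/2)·[(-4) + 2·(-1.5) + 2·0 + 2·0.5 + 2·0 + 2·(-1.5) + (-4)] = -6.5.

-6.5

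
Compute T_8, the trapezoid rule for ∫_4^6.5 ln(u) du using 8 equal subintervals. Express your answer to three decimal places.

4.121

Δu = (6.5 − 4)/8 = 0.3125.
f(4) ≈ 1.386, f(4.3125) ≈ 1.462, f(4.625) ≈ 1.531, f(4.9375) ≈ 1.597, f(5.25) ≈ 1.658, f(5.5625) ≈ 1.716, f(5.875) ≈ 1.771, f(6.1875) ≈ 1.823, f(6.5) ≈ 1.872.
T_8 = (Δu/2)·[f(u_0) + 2f(u_1) + ... + 2f(u_{7}) + f(u_8)].
Sum ≈ 4.121.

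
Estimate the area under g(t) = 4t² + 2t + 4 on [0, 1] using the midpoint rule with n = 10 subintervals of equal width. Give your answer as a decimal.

6.33

Δt = (1 − 0)/10 = 0.1.
Midpoints: 0.05, 0.15, 0.25, 0.35, 0.45, 0.55, 0.65, 0.75, 0.85, 0.95.
g(0.05) = 4.11, g(0.15) = 4.39, g(0.25) = 4.75, g(0.35) = 5.19, g(0.45) = 5.71, g(0.55) = 6.31, g(0.65) = 6.99, g(0.75) = 7.75, g(0.85) = 8.59, g(0.95) = 9.51.
Sum = Δt · [g(0.05) + g(0.15) + g(0.25) + ...].
Sum = 6.33.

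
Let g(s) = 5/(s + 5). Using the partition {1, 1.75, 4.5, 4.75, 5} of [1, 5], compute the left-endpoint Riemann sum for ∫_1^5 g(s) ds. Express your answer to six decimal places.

Subinterval widths: 0.75, 2.75, 0.25, 0.25.
Left endpoints: 1, 1.75, 4.5, 4.75.
g(1) = 5/6, g(1.75) = 20/27, g(4.5) = 10/19, g(4.75) = 20/39.
Sum = Σ Δs_i · g(s_i).
Sum ≈ 2.921821.

2.921821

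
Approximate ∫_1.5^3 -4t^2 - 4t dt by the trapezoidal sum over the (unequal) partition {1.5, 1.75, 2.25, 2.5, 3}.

Subinterval widths: 0.25, 0.5, 0.25, 0.5.
f(1.5) = -15, f(1.75) = -19.25, f(2.25) = -29.25, f(2.5) = -35, f(3) = -48.
On each subinterval the trapezoid contributes (Δt_i/2)·[f(t_{i-1}) + f(t_i)].
Sum = -45.1875.

-45.1875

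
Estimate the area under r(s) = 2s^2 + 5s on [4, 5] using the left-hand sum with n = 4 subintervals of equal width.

60.3125

Δs = (5 − 4)/4 = 0.25.
Left endpoints: 4, 4.25, 4.5, 4.75.
r(4) = 52, r(4.25) = 57.375, r(4.5) = 63, r(4.75) = 68.875.
Sum = Δs · [r(4) + r(4.25) + r(4.5) + r(4.75)].
Sum = 60.3125.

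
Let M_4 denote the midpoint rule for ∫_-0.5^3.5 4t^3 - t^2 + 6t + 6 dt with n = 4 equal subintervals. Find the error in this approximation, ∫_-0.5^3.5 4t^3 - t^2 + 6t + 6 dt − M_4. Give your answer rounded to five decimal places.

Exact integral: ∫_-0.5^3.5 f(t) dt ≈ 195.6666667.
M_4 = 190.
Error ≈ 195.6666667 − 190 ≈ 5.66667.

5.66667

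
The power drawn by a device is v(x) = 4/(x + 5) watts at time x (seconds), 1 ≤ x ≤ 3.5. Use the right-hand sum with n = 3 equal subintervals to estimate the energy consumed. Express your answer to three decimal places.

1.315

Δx = (3.5 − 1)/3 = 5/6.
Right endpoints: 11/6, 8/3, 3.5.
v(11/6) = 24/41, v(8/3) = 12/23, v(3.5) = 8/17.
Sum = Δx · [v(11/6) + v(8/3) + v(3.5)].
Sum ≈ 1.315.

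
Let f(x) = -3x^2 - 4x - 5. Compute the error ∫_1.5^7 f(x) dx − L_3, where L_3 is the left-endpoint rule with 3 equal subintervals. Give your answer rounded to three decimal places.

Exact integral: ∫_1.5^7 f(x) dx = -460.625.
L_3 ≈ -321.13889.
Error ≈ -460.625 − (-321.13889) ≈ -139.486.

-139.486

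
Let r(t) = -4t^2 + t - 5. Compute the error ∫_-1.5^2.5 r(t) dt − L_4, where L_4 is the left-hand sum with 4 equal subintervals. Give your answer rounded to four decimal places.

Exact integral: ∫_-1.5^2.5 r(t) dt ≈ -43.333333.
L_4 = -40.
Error ≈ -43.333333 − (-40) ≈ -3.3333.

-3.3333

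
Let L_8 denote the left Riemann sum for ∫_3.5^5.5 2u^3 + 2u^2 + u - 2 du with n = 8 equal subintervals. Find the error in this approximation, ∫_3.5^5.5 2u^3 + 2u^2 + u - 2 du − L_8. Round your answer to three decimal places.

Exact integral: ∫_3.5^5.5 f(u) du ≈ 469.83333.
L_8 = 434.8125.
Error ≈ 469.83333 − 434.8125 ≈ 35.021.

35.021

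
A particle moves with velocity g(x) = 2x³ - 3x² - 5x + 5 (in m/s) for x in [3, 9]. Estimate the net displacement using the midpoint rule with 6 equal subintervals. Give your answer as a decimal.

2371.5

Δx = (9 − 3)/6 = 1.
Midpoints: 3.5, 4.5, 5.5, 6.5, 7.5, 8.5.
g(3.5) = 36.5, g(4.5) = 104, g(5.5) = 219.5, g(6.5) = 395, g(7.5) = 642.5, g(8.5) = 974.
Sum = Δx · [g(3.5) + g(4.5) + g(5.5) + ...].
Sum = 2371.5.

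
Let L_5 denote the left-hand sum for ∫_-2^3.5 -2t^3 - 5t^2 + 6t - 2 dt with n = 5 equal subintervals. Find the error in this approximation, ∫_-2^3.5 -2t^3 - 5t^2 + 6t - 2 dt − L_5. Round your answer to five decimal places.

Exact integral: ∫_-2^3.5 f(t) dt ≈ -138.0729167.
L_5 = -88.11.
Error ≈ -138.0729167 − (-88.11) ≈ -49.96292.

-49.96292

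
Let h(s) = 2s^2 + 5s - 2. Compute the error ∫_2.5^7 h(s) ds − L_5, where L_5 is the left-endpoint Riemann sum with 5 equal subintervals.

Exact integral: ∫_2.5^7 h(s) ds = 316.125.
L_5 = 268.74.
Error = 316.125 − 268.74 = 47.385.

47.385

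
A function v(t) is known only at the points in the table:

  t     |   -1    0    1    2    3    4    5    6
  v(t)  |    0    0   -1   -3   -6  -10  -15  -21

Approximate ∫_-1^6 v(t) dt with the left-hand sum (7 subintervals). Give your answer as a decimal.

-35

Δt = 1.
Sum = 1·[0 + 0 + (-1) + (-3) + (-6) + (-10) + (-15)] = -35.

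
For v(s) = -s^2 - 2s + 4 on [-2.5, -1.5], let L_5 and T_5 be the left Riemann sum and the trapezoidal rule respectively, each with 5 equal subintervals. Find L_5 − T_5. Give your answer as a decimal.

L_5 = 3.71.
T_5 = 3.91.
L_5 − T_5 = -0.2.

-0.2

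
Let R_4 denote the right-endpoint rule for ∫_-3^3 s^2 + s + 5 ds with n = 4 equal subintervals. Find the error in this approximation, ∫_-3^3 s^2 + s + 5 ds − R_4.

-6.75

Exact integral: ∫_-3^3 f(s) ds = 48.
R_4 = 54.75.
Error = 48 − 54.75 = -6.75.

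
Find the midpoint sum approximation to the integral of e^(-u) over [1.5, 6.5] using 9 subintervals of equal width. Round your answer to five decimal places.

0.21880

Δu = (6.5 − 1.5)/9 = 5/9.
Midpoints: 16/9, 7/3, 26/9, 31/9, 4, 41/9, 46/9, 17/3, 56/9.
f(16/9) ≈ 0.16901, f(7/3) ≈ 0.09697, f(26/9) ≈ 0.05564, f(31/9) ≈ 0.03192, f(4) ≈ 0.01832, f(41/9) ≈ 0.01051, f(46/9) ≈ 0.00603, f(17/3) ≈ 0.00346, f(56/9) ≈ 0.00198.
Sum = Δu · [f(16/9) + f(7/3) + f(26/9) + ...].
Sum ≈ 0.21880.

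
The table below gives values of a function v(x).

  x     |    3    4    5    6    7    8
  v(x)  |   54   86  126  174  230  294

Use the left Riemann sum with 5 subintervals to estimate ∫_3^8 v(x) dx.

670

Δx = 1.
Sum = 1·[54 + 86 + 126 + 174 + 230] = 670.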